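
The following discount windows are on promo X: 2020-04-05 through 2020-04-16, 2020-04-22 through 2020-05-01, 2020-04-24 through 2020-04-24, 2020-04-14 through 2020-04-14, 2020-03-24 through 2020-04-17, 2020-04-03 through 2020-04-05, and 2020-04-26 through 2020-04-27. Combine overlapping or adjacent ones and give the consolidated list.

Sort by start: 2020-03-24 through 2020-04-17, 2020-04-03 through 2020-04-05, 2020-04-05 through 2020-04-16, 2020-04-14 through 2020-04-14, 2020-04-22 through 2020-05-01, 2020-04-24 through 2020-04-24, 2020-04-26 through 2020-04-27.
2020-04-03 through 2020-04-05 overlaps/touches 2020-03-24 through 2020-04-17 → extend to 2020-03-24 through 2020-04-17.
2020-04-05 through 2020-04-16 overlaps/touches 2020-03-24 through 2020-04-17 → extend to 2020-03-24 through 2020-04-17.
2020-04-14 through 2020-04-14 overlaps/touches 2020-03-24 through 2020-04-17 → extend to 2020-03-24 through 2020-04-17.
2020-04-22 through 2020-05-01 is disjoint → start new block.
2020-04-24 through 2020-04-24 overlaps/touches 2020-04-22 through 2020-05-01 → extend to 2020-04-22 through 2020-05-01.
2020-04-26 through 2020-04-27 overlaps/touches 2020-04-22 through 2020-05-01 → extend to 2020-04-22 through 2020-05-01.

2020-03-24 through 2020-04-17, 2020-04-22 through 2020-05-01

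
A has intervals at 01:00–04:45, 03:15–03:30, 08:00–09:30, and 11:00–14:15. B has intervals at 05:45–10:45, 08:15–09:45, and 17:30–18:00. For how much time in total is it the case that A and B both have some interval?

1 h 30 min

Merge the first list: 01:00–04:45, 08:00–09:30, 11:00–14:15.
Merge the second list: 05:45–10:45, 17:30–18:00.
A ∩ B = 08:00–09:30.
Total: 1 h 30 min.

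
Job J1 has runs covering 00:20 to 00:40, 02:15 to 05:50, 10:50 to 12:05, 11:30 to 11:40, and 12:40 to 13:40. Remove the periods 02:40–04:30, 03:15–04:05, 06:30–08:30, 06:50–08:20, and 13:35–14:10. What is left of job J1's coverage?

Merge the first list: 00:20–00:40, 02:15–05:50, 10:50–12:05, 12:40–13:40.
Merge the second list: 02:40–04:30, 06:30–08:30, 13:35–14:10.
00:20–00:40: no B overlap → unchanged.
02:15–05:50 minus B → 02:15–02:40, 04:30–05:50.
10:50–12:05: no B overlap → unchanged.
12:40–13:40 minus B → 12:40–13:35.

00:20–00:40, 02:15–02:40, 04:30–05:50, 10:50–12:05, 12:40–13:35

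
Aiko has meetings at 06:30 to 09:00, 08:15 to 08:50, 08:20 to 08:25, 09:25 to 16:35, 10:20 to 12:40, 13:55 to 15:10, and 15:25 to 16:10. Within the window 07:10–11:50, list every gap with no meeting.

09:00-09:25

After merging, the occupied span is 06:30-09:00, 09:25-16:35.
Uncovered inside 07:10-11:50: 09:00-09:25.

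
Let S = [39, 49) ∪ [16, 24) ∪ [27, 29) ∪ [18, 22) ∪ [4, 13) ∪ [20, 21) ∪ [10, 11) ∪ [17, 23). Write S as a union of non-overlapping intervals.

Sort by start: [4, 13), [10, 11), [16, 24), [17, 23), [18, 22), [20, 21), [27, 29), [39, 49).
[10, 11) overlaps/touches [4, 13) → extend to [4, 13).
[16, 24) is disjoint → start new block.
[17, 23) overlaps/touches [16, 24) → extend to [16, 24).
[18, 22) overlaps/touches [16, 24) → extend to [16, 24).
[20, 21) overlaps/touches [16, 24) → extend to [16, 24).
[27, 29) is disjoint → start new block.
[39, 49) is disjoint → start new block.

[4, 13) ∪ [16, 24) ∪ [27, 29) ∪ [39, 49)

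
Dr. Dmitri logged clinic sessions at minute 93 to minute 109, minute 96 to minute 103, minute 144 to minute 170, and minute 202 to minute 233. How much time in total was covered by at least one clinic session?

Merged: minute 93 to minute 109, minute 144 to minute 170, minute 202 to minute 233.
Lengths: 16 minutes + 26 minutes + 31 minutes = 73 minutes.

73 minutes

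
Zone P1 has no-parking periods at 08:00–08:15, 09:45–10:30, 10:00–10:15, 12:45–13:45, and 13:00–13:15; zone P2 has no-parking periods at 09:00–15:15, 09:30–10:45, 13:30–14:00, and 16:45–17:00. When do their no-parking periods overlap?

Merge the first list: 08:00–08:15, 09:45–10:30, 12:45–13:45.
Merge the second list: 09:00–15:15, 16:45–17:00.
08:00–08:15 meets no B interval.
09:45–10:30 ∩ B → 09:45–10:30.
12:45–13:45 ∩ B → 12:45–13:45.

09:45–10:30, 12:45–13:45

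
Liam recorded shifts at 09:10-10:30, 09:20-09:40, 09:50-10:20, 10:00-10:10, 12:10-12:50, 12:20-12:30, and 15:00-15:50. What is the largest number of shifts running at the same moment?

At 10:00, 3 of the intervals are simultaneously active.
No point has more.

3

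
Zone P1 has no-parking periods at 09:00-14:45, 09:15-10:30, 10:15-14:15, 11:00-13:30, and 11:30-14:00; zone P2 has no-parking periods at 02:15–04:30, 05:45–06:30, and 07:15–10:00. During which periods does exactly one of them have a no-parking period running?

Merge the first list: 09:00–14:45.
A \ B = 10:00–14:45.
B \ A = 02:15–04:30, 05:45–06:30, 07:15–09:00.
Union of the two gives the symmetric difference.

02:15–04:30, 05:45–06:30, 07:15–09:00, 10:00–14:45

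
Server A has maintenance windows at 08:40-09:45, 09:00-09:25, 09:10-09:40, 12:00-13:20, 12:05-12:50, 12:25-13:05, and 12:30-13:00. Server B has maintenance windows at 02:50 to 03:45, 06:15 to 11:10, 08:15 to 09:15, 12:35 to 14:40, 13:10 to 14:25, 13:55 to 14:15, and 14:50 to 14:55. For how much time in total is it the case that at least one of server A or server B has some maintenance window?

Merge the first list: 08:40–09:45, 12:00–13:20.
Merge the second list: 02:50–03:45, 06:15–11:10, 12:35–14:40, 14:50–14:55.
A ∪ B = 02:50–03:45, 06:15–11:10, 12:00–14:40, 14:50–14:55.
Total: 55 min + 4 h 55 min + 2 h 40 min + 5 min = 8 h 35 min.

8 h 35 min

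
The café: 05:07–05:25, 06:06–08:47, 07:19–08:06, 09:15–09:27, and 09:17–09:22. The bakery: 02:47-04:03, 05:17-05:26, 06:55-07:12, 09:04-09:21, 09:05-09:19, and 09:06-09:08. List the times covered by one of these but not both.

02:47–04:03, 05:07–05:17, 05:25–05:26, 06:06–06:55, 07:12–08:47, 09:04–09:15, 09:21–09:27

First set merges to 05:07–05:25, 06:06–08:47, 09:15–09:27.
Second set merges to 02:47–04:03, 05:17–05:26, 06:55–07:12, 09:04–09:21.
A but not B: 05:07–05:17, 06:06–06:55, 07:12–08:47, 09:21–09:27.
B but not A: 02:47–04:03, 05:25–05:26, 09:04–09:15.
Combining gives A △ B.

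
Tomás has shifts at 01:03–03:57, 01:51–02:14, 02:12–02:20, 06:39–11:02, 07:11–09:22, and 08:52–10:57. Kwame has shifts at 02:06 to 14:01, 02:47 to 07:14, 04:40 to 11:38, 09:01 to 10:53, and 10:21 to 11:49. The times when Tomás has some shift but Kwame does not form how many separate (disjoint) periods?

First set merges to 01:03–03:57, 06:39–11:02.
Second set merges to 02:06–14:01.
A \ B = 01:03–02:06.
That is 1 disjoint piece.

1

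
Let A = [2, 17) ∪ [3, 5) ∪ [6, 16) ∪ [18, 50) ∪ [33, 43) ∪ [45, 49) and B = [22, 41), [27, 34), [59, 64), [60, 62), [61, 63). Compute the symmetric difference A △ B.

First set merges to [2, 17), [18, 50).
Second set merges to [22, 41), [59, 64).
A but not B: [2, 17), [18, 22), [41, 50).
B but not A: [59, 64).
Combining gives A △ B.

[2, 17) ∪ [18, 22) ∪ [41, 50) ∪ [59, 64)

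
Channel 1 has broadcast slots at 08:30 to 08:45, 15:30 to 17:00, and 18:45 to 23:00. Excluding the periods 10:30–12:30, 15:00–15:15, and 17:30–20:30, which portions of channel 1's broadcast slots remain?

08:30–08:45, 15:30–17:00, 20:30–23:00

08:30–08:45: nothing removed.
15:30–17:00: nothing removed.
18:45–23:00 \ B = 20:30–23:00.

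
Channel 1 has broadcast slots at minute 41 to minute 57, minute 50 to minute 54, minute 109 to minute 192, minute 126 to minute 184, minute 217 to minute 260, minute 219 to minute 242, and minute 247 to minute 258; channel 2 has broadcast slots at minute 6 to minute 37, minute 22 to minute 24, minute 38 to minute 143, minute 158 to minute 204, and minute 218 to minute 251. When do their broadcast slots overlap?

A, merged: minute 41 to minute 57, minute 109 to minute 192, minute 217 to minute 260.
B, merged: minute 6 to minute 37, minute 38 to minute 143, minute 158 to minute 204, minute 218 to minute 251.
minute 41 to minute 57 overlaps B on minute 41 to minute 57.
minute 109 to minute 192 overlaps B on minute 109 to minute 143, minute 158 to minute 192.
minute 217 to minute 260 overlaps B on minute 218 to minute 251.

minute 41 to minute 57, minute 109 to minute 143, minute 158 to minute 192, minute 218 to minute 251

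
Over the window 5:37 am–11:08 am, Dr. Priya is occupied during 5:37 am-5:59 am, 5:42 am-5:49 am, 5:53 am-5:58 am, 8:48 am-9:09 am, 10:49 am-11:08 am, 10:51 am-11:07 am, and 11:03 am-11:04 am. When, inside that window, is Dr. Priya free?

5:59 am–8:48 am, 9:09 am–10:49 am

After merging, the occupied span is 5:37 am–5:59 am, 8:48 am–9:09 am, 10:49 am–11:08 am.
Gaps within 5:37 am–11:08 am: 5:59 am–8:48 am, 9:09 am–10:49 am.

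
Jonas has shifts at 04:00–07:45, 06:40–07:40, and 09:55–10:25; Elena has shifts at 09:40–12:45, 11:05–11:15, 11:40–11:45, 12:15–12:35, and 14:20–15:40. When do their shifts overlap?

A, merged: 04:00-07:45, 09:55-10:25.
B, merged: 09:40-12:45, 14:20-15:40.
04:00-07:45: no overlap with the second set.
09:55-10:25 meets the second set on 09:55-10:25.

09:55-10:25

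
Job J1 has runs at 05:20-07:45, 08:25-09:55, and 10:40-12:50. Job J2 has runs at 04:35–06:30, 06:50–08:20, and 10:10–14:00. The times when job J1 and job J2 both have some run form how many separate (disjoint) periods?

A ∩ B = 05:20–06:30, 06:50–07:45, 10:40–12:50.
That is 3 disjoint pieces.

3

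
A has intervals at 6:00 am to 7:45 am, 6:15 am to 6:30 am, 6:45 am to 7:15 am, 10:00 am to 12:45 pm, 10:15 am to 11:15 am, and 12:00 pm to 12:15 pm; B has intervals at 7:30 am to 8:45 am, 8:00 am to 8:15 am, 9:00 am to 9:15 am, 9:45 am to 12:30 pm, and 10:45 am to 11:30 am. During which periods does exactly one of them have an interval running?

6:00 am-7:30 am, 7:45 am-8:45 am, 9:00 am-9:15 am, 9:45 am-10:00 am, 12:30 pm-12:45 pm

First set merges to 6:00 am-7:45 am, 10:00 am-12:45 pm.
Second set merges to 7:30 am-8:45 am, 9:00 am-9:15 am, 9:45 am-12:30 pm.
A but not B: 6:00 am-7:30 am, 12:30 pm-12:45 pm.
B but not A: 7:45 am-8:45 am, 9:00 am-9:15 am, 9:45 am-10:00 am.
Combining gives A △ B.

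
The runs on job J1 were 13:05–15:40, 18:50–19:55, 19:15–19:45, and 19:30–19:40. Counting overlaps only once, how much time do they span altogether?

Merged: 13:05-15:40, 18:50-19:55.
Lengths: 2 h 35 min + 1 h 5 min = 3 h 40 min.

3 h 40 min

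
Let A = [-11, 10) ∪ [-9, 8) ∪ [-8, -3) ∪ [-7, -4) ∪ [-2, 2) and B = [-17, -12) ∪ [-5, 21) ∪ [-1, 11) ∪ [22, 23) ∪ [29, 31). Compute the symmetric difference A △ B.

A, merged: [-11, 10).
B, merged: [-17, -12), [-5, 21), [22, 23), [29, 31).
A \ B = [-11, -5).
B \ A = [-17, -12), [10, 21), [22, 23), [29, 31).
Union of the two gives the symmetric difference.

[-17, -12) ∪ [-11, -5) ∪ [10, 21) ∪ [22, 23) ∪ [29, 31)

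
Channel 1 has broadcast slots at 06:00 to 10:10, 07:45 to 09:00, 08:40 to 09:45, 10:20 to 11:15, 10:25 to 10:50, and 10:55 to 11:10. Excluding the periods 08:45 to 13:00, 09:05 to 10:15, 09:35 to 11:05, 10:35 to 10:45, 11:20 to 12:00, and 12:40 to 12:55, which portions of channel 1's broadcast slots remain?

06:00–08:45

Merge the first list: 06:00–10:10, 10:20–11:15.
Merge the second list: 08:45–13:00.
06:00–10:10 with B removed leaves 06:00–08:45.
10:20–11:15 lies entirely inside B → drops out.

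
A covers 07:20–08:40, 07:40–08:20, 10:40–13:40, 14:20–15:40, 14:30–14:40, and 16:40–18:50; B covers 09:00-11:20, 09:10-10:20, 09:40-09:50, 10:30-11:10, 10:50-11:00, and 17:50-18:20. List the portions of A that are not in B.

07:20-08:40, 11:20-13:40, 14:20-15:40, 16:40-17:50, 18:20-18:50

Merge the first list: 07:20-08:40, 10:40-13:40, 14:20-15:40, 16:40-18:50.
Merge the second list: 09:00-11:20, 17:50-18:20.
07:20-08:40: no B overlap → unchanged.
10:40-13:40 minus B → 11:20-13:40.
14:20-15:40: no B overlap → unchanged.
16:40-18:50 minus B → 16:40-17:50, 18:20-18:50.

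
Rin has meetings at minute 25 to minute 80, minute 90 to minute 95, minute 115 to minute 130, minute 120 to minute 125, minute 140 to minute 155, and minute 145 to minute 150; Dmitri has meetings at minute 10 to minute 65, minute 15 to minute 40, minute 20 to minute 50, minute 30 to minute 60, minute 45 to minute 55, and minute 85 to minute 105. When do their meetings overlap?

First set merges to minute 25 to minute 80, minute 90 to minute 95, minute 115 to minute 130, minute 140 to minute 155.
Second set merges to minute 10 to minute 65, minute 85 to minute 105.
minute 25 to minute 80 overlaps B on minute 25 to minute 65.
minute 90 to minute 95 overlaps B on minute 90 to minute 95.
minute 115 to minute 130 falls entirely outside B.
minute 140 to minute 155 falls entirely outside B.

minute 25 to minute 65, minute 90 to minute 95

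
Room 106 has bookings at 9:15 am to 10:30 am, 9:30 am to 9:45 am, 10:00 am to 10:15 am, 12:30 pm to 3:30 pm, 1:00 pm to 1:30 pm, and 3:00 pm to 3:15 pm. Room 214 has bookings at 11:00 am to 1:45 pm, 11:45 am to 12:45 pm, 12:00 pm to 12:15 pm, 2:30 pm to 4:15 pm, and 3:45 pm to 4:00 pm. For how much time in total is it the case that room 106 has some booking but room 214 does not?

2 h

First set merges to 9:15 am-10:30 am, 12:30 pm-3:30 pm.
Second set merges to 11:00 am-1:45 pm, 2:30 pm-4:15 pm.
A \ B = 9:15 am-10:30 am, 1:45 pm-2:30 pm.
Total: 1 h 15 min + 45 min = 2 h.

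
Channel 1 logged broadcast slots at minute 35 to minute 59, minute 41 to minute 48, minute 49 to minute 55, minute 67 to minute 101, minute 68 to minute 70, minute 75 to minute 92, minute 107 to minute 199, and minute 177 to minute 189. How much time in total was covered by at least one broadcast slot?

Merged: minute 35 to minute 59, minute 67 to minute 101, minute 107 to minute 199.
Lengths: 24 minutes + 34 minutes + 92 minutes = 150 minutes.

150 minutes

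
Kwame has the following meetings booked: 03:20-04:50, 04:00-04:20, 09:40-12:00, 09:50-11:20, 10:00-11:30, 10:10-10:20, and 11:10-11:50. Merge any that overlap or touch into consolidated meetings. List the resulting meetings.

03:20-04:50, 09:40-12:00

04:00-04:20 overlaps/touches 03:20-04:50 → extend to 03:20-04:50.
09:40-12:00 is disjoint → start new block.
09:50-11:20 overlaps/touches 09:40-12:00 → extend to 09:40-12:00.
10:00-11:30 overlaps/touches 09:40-12:00 → extend to 09:40-12:00.
10:10-10:20 overlaps/touches 09:40-12:00 → extend to 09:40-12:00.
11:10-11:50 overlaps/touches 09:40-12:00 → extend to 09:40-12:00.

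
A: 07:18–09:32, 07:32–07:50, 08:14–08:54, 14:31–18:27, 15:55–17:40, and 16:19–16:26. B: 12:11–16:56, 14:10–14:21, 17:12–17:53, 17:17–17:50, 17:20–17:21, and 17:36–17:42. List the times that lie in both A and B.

14:31–16:56, 17:12–17:53

First set merges to 07:18–09:32, 14:31–18:27.
Second set merges to 12:11–16:56, 17:12–17:53.
07:18–09:32: no overlap with the second set.
14:31–18:27 meets the second set on 14:31–16:56, 17:12–17:53.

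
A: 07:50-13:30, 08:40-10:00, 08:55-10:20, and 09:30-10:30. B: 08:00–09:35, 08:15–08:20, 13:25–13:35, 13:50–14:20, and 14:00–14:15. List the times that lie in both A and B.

08:00-09:35, 13:25-13:30

A, merged: 07:50-13:30.
B, merged: 08:00-09:35, 13:25-13:35, 13:50-14:20.
07:50-13:30 meets the second set on 08:00-09:35, 13:25-13:30.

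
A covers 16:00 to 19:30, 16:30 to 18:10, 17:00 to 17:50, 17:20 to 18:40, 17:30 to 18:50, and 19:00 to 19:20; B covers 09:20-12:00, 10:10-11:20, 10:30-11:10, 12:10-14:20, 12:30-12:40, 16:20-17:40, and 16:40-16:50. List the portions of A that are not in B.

Merge the first list: 16:00-19:30.
Merge the second list: 09:20-12:00, 12:10-14:20, 16:20-17:40.
16:00-19:30 minus B → 16:00-16:20, 17:40-19:30.

16:00-16:20, 17:40-19:30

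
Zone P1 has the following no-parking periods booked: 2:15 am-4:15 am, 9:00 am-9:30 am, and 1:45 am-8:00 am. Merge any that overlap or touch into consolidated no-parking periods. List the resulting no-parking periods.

1:45 am-8:00 am, 9:00 am-9:30 am

Sort by start: 1:45 am-8:00 am, 2:15 am-4:15 am, 9:00 am-9:30 am.
2:15 am-4:15 am overlaps/touches 1:45 am-8:00 am → extend to 1:45 am-8:00 am.
9:00 am-9:30 am is disjoint → start new block.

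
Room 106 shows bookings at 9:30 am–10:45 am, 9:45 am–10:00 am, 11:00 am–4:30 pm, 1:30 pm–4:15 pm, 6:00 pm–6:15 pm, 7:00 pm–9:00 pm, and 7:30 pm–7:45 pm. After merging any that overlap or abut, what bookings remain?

9:30 am–10:45 am, 11:00 am–4:30 pm, 6:00 pm–6:15 pm, 7:00 pm–9:00 pm

9:45 am–10:00 am overlaps/touches 9:30 am–10:45 am → extend to 9:30 am–10:45 am.
11:00 am–4:30 pm is disjoint → start new block.
1:30 pm–4:15 pm overlaps/touches 11:00 am–4:30 pm → extend to 11:00 am–4:30 pm.
6:00 pm–6:15 pm is disjoint → start new block.
7:00 pm–9:00 pm is disjoint → start new block.
7:30 pm–7:45 pm overlaps/touches 7:00 pm–9:00 pm → extend to 7:00 pm–9:00 pm.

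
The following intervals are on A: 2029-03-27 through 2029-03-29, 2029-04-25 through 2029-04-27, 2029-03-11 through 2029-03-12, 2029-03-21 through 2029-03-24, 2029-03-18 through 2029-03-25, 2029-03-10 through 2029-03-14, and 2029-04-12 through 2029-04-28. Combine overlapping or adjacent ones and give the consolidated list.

Sort by start: 2029-03-10 through 2029-03-14, 2029-03-11 through 2029-03-12, 2029-03-18 through 2029-03-25, 2029-03-21 through 2029-03-24, 2029-03-27 through 2029-03-29, 2029-04-12 through 2029-04-28, 2029-04-25 through 2029-04-27.
2029-03-11 through 2029-03-12 overlaps/touches 2029-03-10 through 2029-03-14 → extend to 2029-03-10 through 2029-03-14.
2029-03-18 through 2029-03-25 is disjoint → start new block.
2029-03-21 through 2029-03-24 overlaps/touches 2029-03-18 through 2029-03-25 → extend to 2029-03-18 through 2029-03-25.
2029-03-27 through 2029-03-29 is disjoint → start new block.
2029-04-12 through 2029-04-28 is disjoint → start new block.
2029-04-25 through 2029-04-27 overlaps/touches 2029-04-12 through 2029-04-28 → extend to 2029-04-12 through 2029-04-28.

2029-03-10 through 2029-03-14, 2029-03-18 through 2029-03-25, 2029-03-27 through 2029-03-29, 2029-04-12 through 2029-04-28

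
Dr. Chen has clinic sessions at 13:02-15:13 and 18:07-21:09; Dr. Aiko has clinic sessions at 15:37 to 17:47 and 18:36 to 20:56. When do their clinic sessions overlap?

18:36–20:56

13:02–15:13: no overlap with the second set.
18:07–21:09 meets the second set on 18:36–20:56.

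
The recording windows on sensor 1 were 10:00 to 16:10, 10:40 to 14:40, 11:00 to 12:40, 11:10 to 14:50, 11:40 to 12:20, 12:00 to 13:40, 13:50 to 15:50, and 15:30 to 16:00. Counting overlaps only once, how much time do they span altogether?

Merged: 10:00–16:10.
Length: 6 h 10 min.

6 h 10 min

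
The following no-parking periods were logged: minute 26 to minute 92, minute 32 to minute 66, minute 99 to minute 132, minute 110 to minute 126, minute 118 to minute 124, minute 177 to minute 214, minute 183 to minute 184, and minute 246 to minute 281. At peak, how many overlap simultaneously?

3

At minute 118, 3 of the intervals are simultaneously active.
No point has more.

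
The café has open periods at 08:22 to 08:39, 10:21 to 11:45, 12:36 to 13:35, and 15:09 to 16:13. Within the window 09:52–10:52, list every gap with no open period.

09:52–10:21

Covered (merged): 08:22–08:39, 10:21–11:45, 12:36–13:35, 15:09–16:13.
Gaps within 09:52–10:52: 09:52–10:21.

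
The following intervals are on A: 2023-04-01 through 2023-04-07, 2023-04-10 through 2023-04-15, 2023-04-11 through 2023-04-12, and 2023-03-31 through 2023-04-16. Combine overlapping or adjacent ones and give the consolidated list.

2023-03-31 through 2023-04-16

Sort by start: 2023-03-31 through 2023-04-16, 2023-04-01 through 2023-04-07, 2023-04-10 through 2023-04-15, 2023-04-11 through 2023-04-12.
2023-04-01 through 2023-04-07 overlaps/touches 2023-03-31 through 2023-04-16 → extend to 2023-03-31 through 2023-04-16.
2023-04-10 through 2023-04-15 overlaps/touches 2023-03-31 through 2023-04-16 → extend to 2023-03-31 through 2023-04-16.
2023-04-11 through 2023-04-12 overlaps/touches 2023-03-31 through 2023-04-16 → extend to 2023-03-31 through 2023-04-16.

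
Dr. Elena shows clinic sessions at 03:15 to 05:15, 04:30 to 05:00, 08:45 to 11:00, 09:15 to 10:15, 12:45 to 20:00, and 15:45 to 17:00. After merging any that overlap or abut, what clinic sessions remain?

03:15–05:15, 08:45–11:00, 12:45–20:00

04:30–05:00 overlaps/touches 03:15–05:15 → extend to 03:15–05:15.
08:45–11:00 is disjoint → start new block.
09:15–10:15 overlaps/touches 08:45–11:00 → extend to 08:45–11:00.
12:45–20:00 is disjoint → start new block.
15:45–17:00 overlaps/touches 12:45–20:00 → extend to 12:45–20:00.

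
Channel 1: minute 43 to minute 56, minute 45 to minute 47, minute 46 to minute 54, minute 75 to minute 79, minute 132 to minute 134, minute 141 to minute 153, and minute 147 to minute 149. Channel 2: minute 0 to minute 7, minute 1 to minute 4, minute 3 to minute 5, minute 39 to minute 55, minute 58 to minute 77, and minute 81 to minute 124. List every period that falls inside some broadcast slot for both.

Merge the first list: minute 43 to minute 56, minute 75 to minute 79, minute 132 to minute 134, minute 141 to minute 153.
Merge the second list: minute 0 to minute 7, minute 39 to minute 55, minute 58 to minute 77, minute 81 to minute 124.
minute 43 to minute 56 meets the second set on minute 43 to minute 55.
minute 75 to minute 79 meets the second set on minute 75 to minute 77.
minute 132 to minute 134: no overlap with the second set.
minute 141 to minute 153: no overlap with the second set.

minute 43 to minute 55, minute 75 to minute 77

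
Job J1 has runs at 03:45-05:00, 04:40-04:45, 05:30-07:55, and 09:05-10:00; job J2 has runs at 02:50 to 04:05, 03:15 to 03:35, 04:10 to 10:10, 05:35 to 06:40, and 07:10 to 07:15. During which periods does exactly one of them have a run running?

02:50–03:45, 04:05–04:10, 05:00–05:30, 07:55–09:05, 10:00–10:10

Merge the first list: 03:45–05:00, 05:30–07:55, 09:05–10:00.
Merge the second list: 02:50–04:05, 04:10–10:10.
A but not B: 04:05–04:10.
B but not A: 02:50–03:45, 05:00–05:30, 07:55–09:05, 10:00–10:10.
Combining gives A △ B.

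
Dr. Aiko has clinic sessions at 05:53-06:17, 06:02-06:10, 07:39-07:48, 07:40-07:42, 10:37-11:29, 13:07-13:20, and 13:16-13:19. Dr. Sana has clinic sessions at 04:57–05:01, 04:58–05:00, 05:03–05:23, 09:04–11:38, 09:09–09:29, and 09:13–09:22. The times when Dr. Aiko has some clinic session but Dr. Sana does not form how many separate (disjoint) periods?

Merge the first list: 05:53–06:17, 07:39–07:48, 10:37–11:29, 13:07–13:20.
Merge the second list: 04:57–05:01, 05:03–05:23, 09:04–11:38.
A \ B = 05:53–06:17, 07:39–07:48, 13:07–13:20.
That is 3 disjoint pieces.

3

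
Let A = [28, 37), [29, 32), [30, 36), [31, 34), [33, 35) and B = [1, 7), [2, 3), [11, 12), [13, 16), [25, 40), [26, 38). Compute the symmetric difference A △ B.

[1, 7) ∪ [11, 12) ∪ [13, 16) ∪ [25, 28) ∪ [37, 40)

Merge the first list: [28, 37).
Merge the second list: [1, 7), [11, 12), [13, 16), [25, 40).
A \ B = none.
B \ A = [1, 7), [11, 12), [13, 16), [25, 28), [37, 40).
Union of the two gives the symmetric difference.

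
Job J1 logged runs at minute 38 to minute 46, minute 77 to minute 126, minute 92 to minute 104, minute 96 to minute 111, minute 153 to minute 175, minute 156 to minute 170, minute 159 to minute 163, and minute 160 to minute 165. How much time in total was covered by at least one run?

Merged: minute 38 to minute 46, minute 77 to minute 126, minute 153 to minute 175.
Lengths: 8 minutes + 49 minutes + 22 minutes = 79 minutes.

79 minutes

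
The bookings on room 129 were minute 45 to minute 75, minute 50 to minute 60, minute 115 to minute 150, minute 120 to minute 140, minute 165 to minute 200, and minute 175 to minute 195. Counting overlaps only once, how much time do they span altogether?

Merged: minute 45 to minute 75, minute 115 to minute 150, minute 165 to minute 200.
Lengths: 30 minutes + 35 minutes + 35 minutes = 100 minutes.

100 minutes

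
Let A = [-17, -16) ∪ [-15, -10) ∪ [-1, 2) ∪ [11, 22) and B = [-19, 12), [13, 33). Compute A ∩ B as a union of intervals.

[-17, -16) ∪ [-15, -10) ∪ [-1, 2) ∪ [11, 12) ∪ [13, 22)

[-17, -16) meets the second set on [-17, -16).
[-15, -10) meets the second set on [-15, -10).
[-1, 2) meets the second set on [-1, 2).
[11, 22) meets the second set on [11, 12), [13, 22).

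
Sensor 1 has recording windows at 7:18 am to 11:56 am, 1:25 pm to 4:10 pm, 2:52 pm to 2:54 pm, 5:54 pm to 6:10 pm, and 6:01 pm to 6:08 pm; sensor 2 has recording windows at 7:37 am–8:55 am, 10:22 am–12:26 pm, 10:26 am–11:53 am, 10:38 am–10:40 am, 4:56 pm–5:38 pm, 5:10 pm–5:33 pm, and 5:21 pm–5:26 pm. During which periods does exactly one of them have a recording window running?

Merge the first list: 7:18 am-11:56 am, 1:25 pm-4:10 pm, 5:54 pm-6:10 pm.
Merge the second list: 7:37 am-8:55 am, 10:22 am-12:26 pm, 4:56 pm-5:38 pm.
A but not B: 7:18 am-7:37 am, 8:55 am-10:22 am, 1:25 pm-4:10 pm, 5:54 pm-6:10 pm.
B but not A: 11:56 am-12:26 pm, 4:56 pm-5:38 pm.
Combining gives A △ B.

7:18 am-7:37 am, 8:55 am-10:22 am, 11:56 am-12:26 pm, 1:25 pm-4:10 pm, 4:56 pm-5:38 pm, 5:54 pm-6:10 pm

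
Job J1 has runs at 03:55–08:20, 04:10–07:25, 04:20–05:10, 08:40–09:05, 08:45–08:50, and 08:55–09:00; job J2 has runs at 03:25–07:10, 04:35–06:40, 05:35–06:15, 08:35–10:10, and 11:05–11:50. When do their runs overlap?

A, merged: 03:55–08:20, 08:40–09:05.
B, merged: 03:25–07:10, 08:35–10:10, 11:05–11:50.
03:55–08:20 ∩ B → 03:55–07:10.
08:40–09:05 ∩ B → 08:40–09:05.

03:55–07:10, 08:40–09:05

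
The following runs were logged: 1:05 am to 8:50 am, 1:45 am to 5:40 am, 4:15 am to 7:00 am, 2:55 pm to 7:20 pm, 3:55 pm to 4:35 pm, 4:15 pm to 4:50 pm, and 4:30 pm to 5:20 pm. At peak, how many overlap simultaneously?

Walk the sorted start/end points keeping a running depth.
The depth first hits 4 at 4:30 pm.

4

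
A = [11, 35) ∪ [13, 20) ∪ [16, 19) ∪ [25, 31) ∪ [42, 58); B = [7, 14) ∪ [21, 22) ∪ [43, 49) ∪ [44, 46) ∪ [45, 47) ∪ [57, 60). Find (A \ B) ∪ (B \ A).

[7, 11) ∪ [14, 21) ∪ [22, 35) ∪ [42, 43) ∪ [49, 57) ∪ [58, 60)

Merge the first list: [11, 35), [42, 58).
Merge the second list: [7, 14), [21, 22), [43, 49), [57, 60).
A \ B = [14, 21), [22, 35), [42, 43), [49, 57).
B \ A = [7, 11), [58, 60).
Union of the two gives the symmetric difference.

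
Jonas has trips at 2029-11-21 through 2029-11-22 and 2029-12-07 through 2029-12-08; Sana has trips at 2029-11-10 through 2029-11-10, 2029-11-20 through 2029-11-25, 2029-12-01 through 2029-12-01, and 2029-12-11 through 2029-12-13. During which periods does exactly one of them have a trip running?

2029-11-10 through 2029-11-10, 2029-11-20 through 2029-11-20, 2029-11-23 through 2029-11-25, 2029-12-01 through 2029-12-01, 2029-12-07 through 2029-12-08, 2029-12-11 through 2029-12-13

Only in the first: 2029-12-07 through 2029-12-08.
Only in the second: 2029-11-10 through 2029-11-10, 2029-11-20 through 2029-11-20, 2029-11-23 through 2029-11-25, 2029-12-01 through 2029-12-01, 2029-12-11 through 2029-12-13.
Together these are the periods covered by exactly one.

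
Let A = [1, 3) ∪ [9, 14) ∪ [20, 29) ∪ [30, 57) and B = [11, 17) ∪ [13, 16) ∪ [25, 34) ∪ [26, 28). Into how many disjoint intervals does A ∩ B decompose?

Second set merges to [11, 17), [25, 34).
A ∩ B = [11, 14), [25, 29), [30, 34).
That is 3 disjoint pieces.

3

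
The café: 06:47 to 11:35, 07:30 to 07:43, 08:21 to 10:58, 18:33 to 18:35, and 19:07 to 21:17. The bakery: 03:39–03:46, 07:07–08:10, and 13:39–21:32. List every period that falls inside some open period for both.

07:07–08:10, 18:33–18:35, 19:07–21:17

First set merges to 06:47–11:35, 18:33–18:35, 19:07–21:17.
06:47–11:35 meets the second set on 07:07–08:10.
18:33–18:35 meets the second set on 18:33–18:35.
19:07–21:17 meets the second set on 19:07–21:17.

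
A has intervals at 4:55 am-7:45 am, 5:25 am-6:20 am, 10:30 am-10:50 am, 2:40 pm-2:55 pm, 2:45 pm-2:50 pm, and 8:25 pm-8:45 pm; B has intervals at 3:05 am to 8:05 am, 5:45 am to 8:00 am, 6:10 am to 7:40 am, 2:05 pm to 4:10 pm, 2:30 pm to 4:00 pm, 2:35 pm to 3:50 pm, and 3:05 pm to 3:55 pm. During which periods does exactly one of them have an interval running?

Merge the first list: 4:55 am–7:45 am, 10:30 am–10:50 am, 2:40 pm–2:55 pm, 8:25 pm–8:45 pm.
Merge the second list: 3:05 am–8:05 am, 2:05 pm–4:10 pm.
A \ B = 10:30 am–10:50 am, 8:25 pm–8:45 pm.
B \ A = 3:05 am–4:55 am, 7:45 am–8:05 am, 2:05 pm–2:40 pm, 2:55 pm–4:10 pm.
Union of the two gives the symmetric difference.

3:05 am–4:55 am, 7:45 am–8:05 am, 10:30 am–10:50 am, 2:05 pm–2:40 pm, 2:55 pm–4:10 pm, 8:25 pm–8:45 pm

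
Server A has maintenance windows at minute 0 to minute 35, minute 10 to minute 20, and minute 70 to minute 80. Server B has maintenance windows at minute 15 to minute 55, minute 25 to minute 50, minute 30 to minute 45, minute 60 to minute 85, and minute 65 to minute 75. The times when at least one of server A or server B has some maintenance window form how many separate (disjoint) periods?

2

Merge the first list: minute 0 to minute 35, minute 70 to minute 80.
Merge the second list: minute 15 to minute 55, minute 60 to minute 85.
A ∪ B = minute 0 to minute 55, minute 60 to minute 85.
That is 2 disjoint pieces.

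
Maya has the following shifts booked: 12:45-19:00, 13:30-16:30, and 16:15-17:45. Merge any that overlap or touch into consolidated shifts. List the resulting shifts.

12:45–19:00

13:30–16:30 overlaps/touches 12:45–19:00 → extend to 12:45–19:00.
16:15–17:45 overlaps/touches 12:45–19:00 → extend to 12:45–19:00.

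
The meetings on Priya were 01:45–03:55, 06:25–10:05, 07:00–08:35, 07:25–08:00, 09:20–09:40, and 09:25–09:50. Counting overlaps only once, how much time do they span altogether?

5 h 50 min

Merged: 01:45-03:55, 06:25-10:05.
Lengths: 2 h 10 min + 3 h 40 min = 5 h 50 min.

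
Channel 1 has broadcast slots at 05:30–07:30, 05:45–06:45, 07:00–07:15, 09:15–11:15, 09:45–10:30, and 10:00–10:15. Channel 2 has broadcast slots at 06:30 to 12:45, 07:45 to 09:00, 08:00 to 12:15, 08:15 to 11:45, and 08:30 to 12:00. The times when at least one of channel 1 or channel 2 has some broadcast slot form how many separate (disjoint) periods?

A, merged: 05:30–07:30, 09:15–11:15.
B, merged: 06:30–12:45.
A ∪ B = 05:30–12:45.
That is 1 disjoint piece.

1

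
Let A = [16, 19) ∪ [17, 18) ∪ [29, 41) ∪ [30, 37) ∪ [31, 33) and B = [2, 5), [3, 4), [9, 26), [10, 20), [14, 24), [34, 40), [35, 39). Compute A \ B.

A, merged: [16, 19), [29, 41).
B, merged: [2, 5), [9, 26), [34, 40).
[16, 19) lies entirely inside B → drops out.
[29, 41) with B removed leaves [29, 34), [40, 41).

[29, 34) ∪ [40, 41)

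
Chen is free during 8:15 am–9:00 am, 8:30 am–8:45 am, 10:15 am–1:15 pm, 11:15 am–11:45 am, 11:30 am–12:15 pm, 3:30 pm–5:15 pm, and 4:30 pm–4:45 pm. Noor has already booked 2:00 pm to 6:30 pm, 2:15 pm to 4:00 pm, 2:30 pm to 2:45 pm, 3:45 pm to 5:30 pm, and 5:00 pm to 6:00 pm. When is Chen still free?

8:15 am-9:00 am, 10:15 am-1:15 pm

Merge the first list: 8:15 am-9:00 am, 10:15 am-1:15 pm, 3:30 pm-5:15 pm.
Merge the second list: 2:00 pm-6:30 pm.
8:15 am-9:00 am is untouched.
10:15 am-1:15 pm is untouched.
3:30 pm-5:15 pm lies entirely inside B → drops out.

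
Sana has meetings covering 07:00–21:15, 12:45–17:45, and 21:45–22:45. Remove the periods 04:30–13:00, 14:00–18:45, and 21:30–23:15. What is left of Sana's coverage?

13:00–14:00, 18:45–21:15

Merge the first list: 07:00–21:15, 21:45–22:45.
07:00–21:15 with B removed leaves 13:00–14:00, 18:45–21:15.
21:45–22:45 lies entirely inside B → drops out.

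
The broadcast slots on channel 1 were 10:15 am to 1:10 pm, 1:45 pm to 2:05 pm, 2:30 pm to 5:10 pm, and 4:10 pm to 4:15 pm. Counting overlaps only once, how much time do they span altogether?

5 h 55 min

Merged: 10:15 am–1:10 pm, 1:45 pm–2:05 pm, 2:30 pm–5:10 pm.
Lengths: 2 h 55 min + 20 min + 2 h 40 min = 5 h 55 min.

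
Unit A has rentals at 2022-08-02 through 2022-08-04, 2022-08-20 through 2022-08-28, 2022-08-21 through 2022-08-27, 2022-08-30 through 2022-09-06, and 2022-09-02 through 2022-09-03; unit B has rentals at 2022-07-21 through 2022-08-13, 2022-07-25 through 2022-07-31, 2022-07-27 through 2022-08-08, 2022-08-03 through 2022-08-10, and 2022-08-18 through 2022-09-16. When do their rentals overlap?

2022-08-02 through 2022-08-04, 2022-08-20 through 2022-08-28, 2022-08-30 through 2022-09-06

Merge the first list: 2022-08-02 through 2022-08-04, 2022-08-20 through 2022-08-28, 2022-08-30 through 2022-09-06.
Merge the second list: 2022-07-21 through 2022-08-13, 2022-08-18 through 2022-09-16.
2022-08-02 through 2022-08-04 meets the second set on 2022-08-02 through 2022-08-04.
2022-08-20 through 2022-08-28 meets the second set on 2022-08-20 through 2022-08-28.
2022-08-30 through 2022-09-06 meets the second set on 2022-08-30 through 2022-09-06.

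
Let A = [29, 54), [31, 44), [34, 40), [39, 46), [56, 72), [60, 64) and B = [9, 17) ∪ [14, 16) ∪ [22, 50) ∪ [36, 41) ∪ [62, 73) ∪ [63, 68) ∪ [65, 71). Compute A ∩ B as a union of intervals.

A, merged: [29, 54), [56, 72).
B, merged: [9, 17), [22, 50), [62, 73).
[29, 54) overlaps B on [29, 50).
[56, 72) overlaps B on [62, 72).

[29, 50) ∪ [62, 72)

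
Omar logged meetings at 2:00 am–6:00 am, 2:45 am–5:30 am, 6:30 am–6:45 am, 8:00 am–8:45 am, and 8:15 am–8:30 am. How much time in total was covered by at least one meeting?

Merged: 2:00 am–6:00 am, 6:30 am–6:45 am, 8:00 am–8:45 am.
Lengths: 4 h + 15 min + 45 min = 5 h.

5 h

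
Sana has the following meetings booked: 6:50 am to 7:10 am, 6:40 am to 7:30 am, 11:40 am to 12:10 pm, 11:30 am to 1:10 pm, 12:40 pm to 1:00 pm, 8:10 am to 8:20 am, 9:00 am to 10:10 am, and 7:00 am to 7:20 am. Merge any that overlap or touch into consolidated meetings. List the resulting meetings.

Sort by start: 6:40 am-7:30 am, 6:50 am-7:10 am, 7:00 am-7:20 am, 8:10 am-8:20 am, 9:00 am-10:10 am, 11:30 am-1:10 pm, 11:40 am-12:10 pm, 12:40 pm-1:00 pm.
6:50 am-7:10 am overlaps/touches 6:40 am-7:30 am → extend to 6:40 am-7:30 am.
7:00 am-7:20 am overlaps/touches 6:40 am-7:30 am → extend to 6:40 am-7:30 am.
8:10 am-8:20 am is disjoint → start new block.
9:00 am-10:10 am is disjoint → start new block.
11:30 am-1:10 pm is disjoint → start new block.
11:40 am-12:10 pm overlaps/touches 11:30 am-1:10 pm → extend to 11:30 am-1:10 pm.
12:40 pm-1:00 pm overlaps/touches 11:30 am-1:10 pm → extend to 11:30 am-1:10 pm.

6:40 am-7:30 am, 8:10 am-8:20 am, 9:00 am-10:10 am, 11:30 am-1:10 pm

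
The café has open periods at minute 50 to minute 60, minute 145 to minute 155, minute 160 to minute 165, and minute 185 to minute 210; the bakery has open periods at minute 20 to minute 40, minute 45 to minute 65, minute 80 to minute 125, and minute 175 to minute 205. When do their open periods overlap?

minute 50 to minute 60, minute 185 to minute 205

minute 50 to minute 60 meets the second set on minute 50 to minute 60.
minute 145 to minute 155: no overlap with the second set.
minute 160 to minute 165: no overlap with the second set.
minute 185 to minute 210 meets the second set on minute 185 to minute 205.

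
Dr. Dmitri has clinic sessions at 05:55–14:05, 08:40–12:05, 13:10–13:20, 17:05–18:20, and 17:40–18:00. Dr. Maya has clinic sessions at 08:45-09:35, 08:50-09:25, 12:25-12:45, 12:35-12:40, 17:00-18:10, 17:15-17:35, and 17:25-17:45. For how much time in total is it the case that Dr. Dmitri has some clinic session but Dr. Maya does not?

7 h 10 min

Merge the first list: 05:55–14:05, 17:05–18:20.
Merge the second list: 08:45–09:35, 12:25–12:45, 17:00–18:10.
A \ B = 05:55–08:45, 09:35–12:25, 12:45–14:05, 18:10–18:20.
Total: 2 h 50 min + 2 h 50 min + 1 h 20 min + 10 min = 7 h 10 min.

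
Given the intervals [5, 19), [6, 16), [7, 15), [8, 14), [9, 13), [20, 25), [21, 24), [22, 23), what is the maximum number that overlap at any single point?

Sweep endpoints in order; track running count of active intervals.
Peak of 5 reached at 9.

5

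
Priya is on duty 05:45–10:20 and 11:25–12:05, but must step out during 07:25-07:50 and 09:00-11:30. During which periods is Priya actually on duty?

05:45–10:20 minus B → 05:45–07:25, 07:50–09:00.
11:25–12:05 minus B → 11:30–12:05.

05:45–07:25, 07:50–09:00, 11:30–12:05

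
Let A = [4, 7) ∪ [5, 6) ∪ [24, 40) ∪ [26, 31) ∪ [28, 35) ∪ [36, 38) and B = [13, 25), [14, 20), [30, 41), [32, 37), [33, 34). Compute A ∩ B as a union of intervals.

First set merges to [4, 7), [24, 40).
Second set merges to [13, 25), [30, 41).
[4, 7) meets no B interval.
[24, 40) ∩ B → [24, 25), [30, 40).

[24, 25) ∪ [30, 40)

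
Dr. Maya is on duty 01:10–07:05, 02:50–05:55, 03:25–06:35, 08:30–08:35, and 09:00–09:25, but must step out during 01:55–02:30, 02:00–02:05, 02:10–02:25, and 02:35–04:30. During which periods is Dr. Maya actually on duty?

01:10-01:55, 02:30-02:35, 04:30-07:05, 08:30-08:35, 09:00-09:25

Merge the first list: 01:10-07:05, 08:30-08:35, 09:00-09:25.
Merge the second list: 01:55-02:30, 02:35-04:30.
01:10-07:05 minus B → 01:10-01:55, 02:30-02:35, 04:30-07:05.
08:30-08:35: no B overlap → unchanged.
09:00-09:25: no B overlap → unchanged.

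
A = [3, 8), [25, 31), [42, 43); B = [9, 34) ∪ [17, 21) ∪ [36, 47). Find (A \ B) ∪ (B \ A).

Second set merges to [9, 34), [36, 47).
A but not B: [3, 8).
B but not A: [9, 25), [31, 34), [36, 42), [43, 47).
Combining gives A △ B.

[3, 8) ∪ [9, 25) ∪ [31, 34) ∪ [36, 42) ∪ [43, 47)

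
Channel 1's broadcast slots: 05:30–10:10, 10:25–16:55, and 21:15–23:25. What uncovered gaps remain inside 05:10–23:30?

05:10–05:30, 10:10–10:25, 16:55–21:15, 23:25–23:30

After merging, the occupied span is 05:30–10:10, 10:25–16:55, 21:15–23:25.
Gaps within 05:10–23:30: 05:10–05:30, 10:10–10:25, 16:55–21:15, 23:25–23:30.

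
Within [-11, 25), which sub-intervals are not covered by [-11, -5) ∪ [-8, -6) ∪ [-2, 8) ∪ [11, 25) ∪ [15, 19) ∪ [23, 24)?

[-5, -2) ∪ [8, 11)

After merging, the occupied span is [-11, -5), [-2, 8), [11, 25).
Uncovered inside [-11, 25): [-5, -2), [8, 11).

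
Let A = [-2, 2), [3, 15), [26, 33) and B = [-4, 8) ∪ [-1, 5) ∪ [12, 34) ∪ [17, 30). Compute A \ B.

[8, 12)

B, merged: [-4, 8), [12, 34).
[-2, 2): entirely removed.
[3, 15) \ B = [8, 12).
[26, 33): entirely removed.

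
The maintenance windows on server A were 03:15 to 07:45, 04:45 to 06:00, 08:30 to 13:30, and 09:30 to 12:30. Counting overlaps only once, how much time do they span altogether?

Merged: 03:15–07:45, 08:30–13:30.
Lengths: 4 h 30 min + 5 h = 9 h 30 min.

9 h 30 min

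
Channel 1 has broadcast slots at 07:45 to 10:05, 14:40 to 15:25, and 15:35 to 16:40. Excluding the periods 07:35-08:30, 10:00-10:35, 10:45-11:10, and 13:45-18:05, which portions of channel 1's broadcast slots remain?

07:45–10:05 minus B → 08:30–10:00.
14:40–15:25: fully covered by B → removed.
15:35–16:40: fully covered by B → removed.

08:30–10:00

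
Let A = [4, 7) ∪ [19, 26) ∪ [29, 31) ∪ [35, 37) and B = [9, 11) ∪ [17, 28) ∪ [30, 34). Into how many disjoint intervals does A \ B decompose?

A \ B = [4, 7), [29, 30), [35, 37).
That is 3 disjoint pieces.

3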